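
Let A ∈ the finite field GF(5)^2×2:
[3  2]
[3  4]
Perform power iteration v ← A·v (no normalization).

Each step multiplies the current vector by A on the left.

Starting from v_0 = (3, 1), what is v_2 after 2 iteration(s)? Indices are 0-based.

v_2 = (4, 0)

v_0 = (3, 1).
v_1 = A·v_0 = (1, 3).
v_2 = A·v_1 = (4, 0).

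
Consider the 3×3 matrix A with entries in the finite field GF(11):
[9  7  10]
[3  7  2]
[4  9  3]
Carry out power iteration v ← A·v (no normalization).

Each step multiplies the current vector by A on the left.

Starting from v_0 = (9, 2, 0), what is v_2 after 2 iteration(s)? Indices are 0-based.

v_2 = (10, 9, 9)

v_0 = (9, 2, 0).
v_1 = A·v_0 = (7, 8, 10).
v_2 = A·v_1 = (10, 9, 9).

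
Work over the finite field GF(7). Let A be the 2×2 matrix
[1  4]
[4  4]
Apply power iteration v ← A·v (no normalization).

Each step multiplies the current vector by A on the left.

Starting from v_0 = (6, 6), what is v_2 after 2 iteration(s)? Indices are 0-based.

v_0 = (6, 6).
v_1 = A·v_0 = (2, 6).
v_2 = A·v_1 = (5, 4).

v_2 = (5, 4)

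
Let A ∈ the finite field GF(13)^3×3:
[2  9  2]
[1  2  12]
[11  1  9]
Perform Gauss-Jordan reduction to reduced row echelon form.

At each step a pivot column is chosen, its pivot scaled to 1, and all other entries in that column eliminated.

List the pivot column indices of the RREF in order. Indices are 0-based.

pivot columns: 0, 1, 2

pivot(0,0)=2: scale R0 → (1, 11, 1)
  clear (1,0): R1 −= (1)R0 → (0, 4, 11)
  clear (2,0): R2 −= (11)R0 → (0, 10, 11)
pivot(1,1)=4: scale R1 → (0, 1, 6)
  clear (0,1): R0 −= (11)R1 → (1, 0, 0)
  clear (2,1): R2 −= (10)R1 → (0, 0, 3)
pivot(2,2)=3: scale R2 → (0, 0, 1)
  clear (1,2): R1 −= (6)R2 → (0, 1, 0)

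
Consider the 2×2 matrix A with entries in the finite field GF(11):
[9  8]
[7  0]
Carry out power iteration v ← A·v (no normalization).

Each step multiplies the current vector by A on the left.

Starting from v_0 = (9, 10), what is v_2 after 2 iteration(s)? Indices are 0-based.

v_0 = (9, 10).
v_1 = A·v_0 = (7, 8).
v_2 = A·v_1 = (6, 5).

v_2 = (6, 5)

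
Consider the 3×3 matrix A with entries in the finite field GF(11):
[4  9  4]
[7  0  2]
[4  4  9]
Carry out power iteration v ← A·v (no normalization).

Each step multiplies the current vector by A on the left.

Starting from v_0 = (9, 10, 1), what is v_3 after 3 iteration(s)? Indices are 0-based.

v_3 = (10, 5, 3)

v_0 = (9, 10, 1).
v_1 = A·v_0 = (9, 10, 8).
v_2 = A·v_1 = (4, 2, 5).
v_3 = A·v_2 = (10, 5, 3).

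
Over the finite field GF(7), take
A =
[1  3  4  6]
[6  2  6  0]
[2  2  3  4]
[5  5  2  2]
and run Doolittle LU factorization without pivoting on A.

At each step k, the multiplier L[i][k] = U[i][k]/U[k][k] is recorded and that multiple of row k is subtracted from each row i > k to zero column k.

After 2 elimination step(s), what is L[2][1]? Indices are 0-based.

L[2][1] = 2

Step 1: pivot at (0,0) is 1.
  row1 ← row1 − (6)·row0  ⇒  L[1][0]=6, U row1=(0, 5, 3, 6)
  row2 ← row2 − (2)·row0  ⇒  L[2][0]=2, U row2=(0, 3, 2, 6)
  row3 ← row3 − (5)·row0  ⇒  L[3][0]=5, U row3=(0, 4, 3, 0)
Step 2: pivot at (1,1) is 5.
  row2 ← row2 − (2)·row1  ⇒  L[2][1]=2, U row2=(0, 0, 3, 1)
  row3 ← row3 − (5)·row1  ⇒  L[3][1]=5, U row3=(0, 0, 2, 5)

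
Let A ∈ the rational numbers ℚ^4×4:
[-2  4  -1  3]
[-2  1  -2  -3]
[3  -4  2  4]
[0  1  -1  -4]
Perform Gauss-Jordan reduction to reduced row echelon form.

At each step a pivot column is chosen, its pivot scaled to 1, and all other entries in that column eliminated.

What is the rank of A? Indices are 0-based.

rank = 4

step 1: normalize row 0 (÷-2) = (1, -2, 1/2, -3/2)
  row 1: subtract -2×row0 = (0, -3, -1, -6)
  row 2: subtract 3×row0 = (0, 2, 1/2, 17/2)
step 2: normalize row 1 (÷-3) = (0, 1, 1/3, 2)
  row 0: subtract -2×row1 = (1, 0, 7/6, 5/2)
  row 2: subtract 2×row1 = (0, 0, -1/6, 9/2)
  row 3: subtract 1×row1 = (0, 0, -4/3, -6)
step 3: normalize row 2 (÷-1/6) = (0, 0, 1, -27)
  row 0: subtract 7/6×row2 = (1, 0, 0, 34)
  row 1: subtract 1/3×row2 = (0, 1, 0, 11)
  row 3: subtract -4/3×row2 = (0, 0, 0, -42)
step 4: normalize row 3 (÷-42) = (0, 0, 0, 1)
  row 0: subtract 34×row3 = (1, 0, 0, 0)
  row 1: subtract 11×row3 = (0, 1, 0, 0)
  row 2: subtract -27×row3 = (0, 0, 1, 0)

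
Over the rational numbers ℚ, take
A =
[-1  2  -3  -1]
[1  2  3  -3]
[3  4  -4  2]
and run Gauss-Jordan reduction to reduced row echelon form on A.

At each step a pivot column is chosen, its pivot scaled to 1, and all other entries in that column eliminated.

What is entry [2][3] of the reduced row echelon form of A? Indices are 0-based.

M[2][3] = -9/13

[1] R0 /= -1  ⇒  (1, -2, 3, 1)
     R1 -= 1·R0  ⇒  (0, 4, 0, -4)
     R2 -= 3·R0  ⇒  (0, 10, -13, -1)
[2] R1 /= 4  ⇒  (0, 1, 0, -1)
     R0 -= -2·R1  ⇒  (1, 0, 3, -1)
     R2 -= 10·R1  ⇒  (0, 0, -13, 9)
[3] R2 /= -13  ⇒  (0, 0, 1, -9/13)
     R0 -= 3·R2  ⇒  (1, 0, 0, 14/13)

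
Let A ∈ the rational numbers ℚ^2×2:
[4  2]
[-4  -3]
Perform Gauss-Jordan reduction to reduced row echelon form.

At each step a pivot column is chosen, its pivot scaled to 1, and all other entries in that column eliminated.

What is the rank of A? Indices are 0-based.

rank = 2

[1] R0 /= 4  ⇒  (1, 1/2)
     R1 -= -4·R0  ⇒  (0, -1)
[2] R1 /= -1  ⇒  (0, 1)
     R0 -= 1/2·R1  ⇒  (1, 0)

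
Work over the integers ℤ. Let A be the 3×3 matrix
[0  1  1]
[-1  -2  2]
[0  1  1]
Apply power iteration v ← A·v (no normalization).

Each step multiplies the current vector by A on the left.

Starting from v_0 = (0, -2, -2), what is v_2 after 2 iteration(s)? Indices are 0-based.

v_2 = (-4, -4, -4)

v_0 = (0, -2, -2).
v_1 = A·v_0 = (-4, 0, -4).
v_2 = A·v_1 = (-4, -4, -4).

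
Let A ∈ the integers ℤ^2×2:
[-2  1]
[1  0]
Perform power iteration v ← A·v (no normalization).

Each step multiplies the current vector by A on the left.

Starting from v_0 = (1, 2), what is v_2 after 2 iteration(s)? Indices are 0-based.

v_0 = (1, 2).
v_1 = A·v_0 = (0, 1).
v_2 = A·v_1 = (1, 0).

v_2 = (1, 0)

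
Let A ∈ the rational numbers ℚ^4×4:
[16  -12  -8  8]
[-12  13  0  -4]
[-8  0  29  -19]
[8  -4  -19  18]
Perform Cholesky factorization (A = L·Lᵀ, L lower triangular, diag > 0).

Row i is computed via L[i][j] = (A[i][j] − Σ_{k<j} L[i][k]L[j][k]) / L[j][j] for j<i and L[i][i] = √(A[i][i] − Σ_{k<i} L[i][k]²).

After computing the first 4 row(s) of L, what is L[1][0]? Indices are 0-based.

Step 1: L[0][0] = √(16) = 4.
  L[1][0] = (-12) / L[0][0] = -3.
Step 2: L[1][1] = √(4) = 2.
  L[2][0] = (-8) / L[0][0] = -2.
  L[2][1] = (-6) / L[1][1] = -3.
Step 3: L[2][2] = √(16) = 4.
  L[3][0] = (8) / L[0][0] = 2.
  L[3][1] = (2) / L[1][1] = 1.
  L[3][2] = (-12) / L[2][2] = -3.
Step 4: L[3][3] = √(4) = 2.

L[1][0] = -3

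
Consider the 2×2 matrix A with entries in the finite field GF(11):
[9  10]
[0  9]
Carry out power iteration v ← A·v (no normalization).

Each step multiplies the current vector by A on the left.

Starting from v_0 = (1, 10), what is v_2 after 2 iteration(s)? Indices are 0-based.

v_2 = (0, 7)

v_0 = (1, 10).
v_1 = A·v_0 = (10, 2).
v_2 = A·v_1 = (0, 7).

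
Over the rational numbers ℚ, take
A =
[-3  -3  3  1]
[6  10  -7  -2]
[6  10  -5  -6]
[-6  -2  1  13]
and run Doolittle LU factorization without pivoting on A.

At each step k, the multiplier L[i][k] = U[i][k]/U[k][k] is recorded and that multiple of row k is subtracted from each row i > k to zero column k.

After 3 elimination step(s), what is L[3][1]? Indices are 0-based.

[col 0] pivot -3
  R1 -= -2*R0 → (0, 4, -1, 0)  (L[1][0] := -2)
  R2 -= -2*R0 → (0, 4, 1, -4)  (L[2][0] := -2)
  R3 -= 2*R0 → (0, 4, -5, 11)  (L[3][0] := 2)
[col 1] pivot 4
  R2 -= 1*R1 → (0, 0, 2, -4)  (L[2][1] := 1)
  R3 -= 1*R1 → (0, 0, -4, 11)  (L[3][1] := 1)
[col 2] pivot 2
  R3 -= -2*R2 → (0, 0, 0, 3)  (L[3][2] := -2)

L[3][1] = 1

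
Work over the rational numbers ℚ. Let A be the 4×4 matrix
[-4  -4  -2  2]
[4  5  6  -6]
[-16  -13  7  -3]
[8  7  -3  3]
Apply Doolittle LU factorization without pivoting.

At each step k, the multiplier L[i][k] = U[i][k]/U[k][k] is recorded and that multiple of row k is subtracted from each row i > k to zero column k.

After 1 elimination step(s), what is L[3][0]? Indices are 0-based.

[col 0] pivot -4
  R1 -= -1*R0 → (0, 1, 4, -4)  (L[1][0] := -1)
  R2 -= 4*R0 → (0, 3, 15, -11)  (L[2][0] := 4)
  R3 -= -2*R0 → (0, -1, -7, 7)  (L[3][0] := -2)

L[3][0] = -2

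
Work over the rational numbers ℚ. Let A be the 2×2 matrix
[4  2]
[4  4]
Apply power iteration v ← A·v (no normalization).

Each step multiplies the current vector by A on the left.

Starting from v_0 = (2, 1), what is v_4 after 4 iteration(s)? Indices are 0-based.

v_0 = (2, 1).
v_1 = A·v_0 = (10, 12).
v_2 = A·v_1 = (64, 88).
v_3 = A·v_2 = (432, 608).
v_4 = A·v_3 = (2944, 4160).

v_4 = (2944, 4160)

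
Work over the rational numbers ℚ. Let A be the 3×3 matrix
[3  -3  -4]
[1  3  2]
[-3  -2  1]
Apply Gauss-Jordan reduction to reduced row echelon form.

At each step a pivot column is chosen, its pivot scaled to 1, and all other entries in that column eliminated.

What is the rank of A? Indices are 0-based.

step 1: normalize row 0 (÷3) = (1, -1, -4/3)
  row 1: subtract 1×row0 = (0, 4, 10/3)
  row 2: subtract -3×row0 = (0, -5, -3)
step 2: normalize row 1 (÷4) = (0, 1, 5/6)
  row 0: subtract -1×row1 = (1, 0, -1/2)
  row 2: subtract -5×row1 = (0, 0, 7/6)
step 3: normalize row 2 (÷7/6) = (0, 0, 1)
  row 0: subtract -1/2×row2 = (1, 0, 0)
  row 1: subtract 5/6×row2 = (0, 1, 0)

rank = 3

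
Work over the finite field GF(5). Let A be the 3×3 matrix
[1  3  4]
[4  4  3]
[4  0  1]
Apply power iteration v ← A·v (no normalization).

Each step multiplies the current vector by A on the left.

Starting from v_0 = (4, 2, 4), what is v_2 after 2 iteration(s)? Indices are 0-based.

v_0 = (4, 2, 4).
v_1 = A·v_0 = (1, 1, 0).
v_2 = A·v_1 = (4, 3, 4).

v_2 = (4, 3, 4)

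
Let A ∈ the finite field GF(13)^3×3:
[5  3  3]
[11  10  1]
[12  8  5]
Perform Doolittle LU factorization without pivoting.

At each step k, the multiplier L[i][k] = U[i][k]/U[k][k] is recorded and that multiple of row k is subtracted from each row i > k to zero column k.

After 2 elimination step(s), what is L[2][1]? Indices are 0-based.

[col 0] pivot 5
  R1 -= 10*R0 → (0, 6, 10)  (L[1][0] := 10)
  R2 -= 5*R0 → (0, 6, 3)  (L[2][0] := 5)
[col 1] pivot 6
  R2 -= 1*R1 → (0, 0, 6)  (L[2][1] := 1)

L[2][1] = 1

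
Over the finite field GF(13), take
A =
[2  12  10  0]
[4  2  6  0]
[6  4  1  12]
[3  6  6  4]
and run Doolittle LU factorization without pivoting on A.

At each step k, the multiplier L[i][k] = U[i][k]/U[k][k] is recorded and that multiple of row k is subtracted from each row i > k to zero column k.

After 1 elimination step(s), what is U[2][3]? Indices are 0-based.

[col 0] pivot 2
  R1 -= 2*R0 → (0, 4, 12, 0)  (L[1][0] := 2)
  R2 -= 3*R0 → (0, 7, 10, 12)  (L[2][0] := 3)
  R3 -= 8*R0 → (0, 1, 4, 4)  (L[3][0] := 8)

U[2][3] = 12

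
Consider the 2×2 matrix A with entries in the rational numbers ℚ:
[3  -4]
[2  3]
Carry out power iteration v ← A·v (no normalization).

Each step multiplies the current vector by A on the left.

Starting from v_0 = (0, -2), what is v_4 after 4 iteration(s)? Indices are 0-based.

v_0 = (0, -2).
v_1 = A·v_0 = (8, -6).
v_2 = A·v_1 = (48, -2).
v_3 = A·v_2 = (152, 90).
v_4 = A·v_3 = (96, 574).

v_4 = (96, 574)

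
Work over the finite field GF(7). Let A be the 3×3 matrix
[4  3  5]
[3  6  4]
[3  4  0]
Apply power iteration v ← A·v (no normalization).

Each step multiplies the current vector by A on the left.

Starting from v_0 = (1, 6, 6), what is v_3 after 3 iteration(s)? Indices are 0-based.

v_0 = (1, 6, 6).
v_1 = A·v_0 = (3, 0, 6).
v_2 = A·v_1 = (0, 5, 2).
v_3 = A·v_2 = (4, 3, 6).

v_3 = (4, 3, 6)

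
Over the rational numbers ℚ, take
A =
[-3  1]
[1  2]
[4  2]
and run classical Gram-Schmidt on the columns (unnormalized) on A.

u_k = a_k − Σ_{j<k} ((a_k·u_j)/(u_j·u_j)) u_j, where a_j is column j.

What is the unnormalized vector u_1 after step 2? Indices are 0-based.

u_1 = (47/26, 45/26, 12/13)

Step 1: u_0 = a_0 = (-3, 1, 4).
Step 2: u_1 = a_1 − (7/26)·u_0 = (47/26, 45/26, 12/13).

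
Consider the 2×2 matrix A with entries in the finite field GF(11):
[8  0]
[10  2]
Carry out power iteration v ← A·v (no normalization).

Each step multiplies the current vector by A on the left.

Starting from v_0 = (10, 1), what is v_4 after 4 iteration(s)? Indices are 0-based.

v_0 = (10, 1).
v_1 = A·v_0 = (3, 3).
v_2 = A·v_1 = (2, 3).
v_3 = A·v_2 = (5, 4).
v_4 = A·v_3 = (7, 3).

v_4 = (7, 3)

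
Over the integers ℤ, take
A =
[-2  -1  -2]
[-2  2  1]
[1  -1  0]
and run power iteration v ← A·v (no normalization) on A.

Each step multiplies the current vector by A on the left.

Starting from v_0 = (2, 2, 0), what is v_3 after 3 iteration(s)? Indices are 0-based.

v_3 = (-24, -6, 0)

v_0 = (2, 2, 0).
v_1 = A·v_0 = (-6, 0, 0).
v_2 = A·v_1 = (12, 12, -6).
v_3 = A·v_2 = (-24, -6, 0).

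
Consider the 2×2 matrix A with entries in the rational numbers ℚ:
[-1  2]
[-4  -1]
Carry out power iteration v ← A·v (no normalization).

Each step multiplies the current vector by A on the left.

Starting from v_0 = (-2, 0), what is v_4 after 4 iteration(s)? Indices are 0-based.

v_0 = (-2, 0).
v_1 = A·v_0 = (2, 8).
v_2 = A·v_1 = (14, -16).
v_3 = A·v_2 = (-46, -40).
v_4 = A·v_3 = (-34, 224).

v_4 = (-34, 224)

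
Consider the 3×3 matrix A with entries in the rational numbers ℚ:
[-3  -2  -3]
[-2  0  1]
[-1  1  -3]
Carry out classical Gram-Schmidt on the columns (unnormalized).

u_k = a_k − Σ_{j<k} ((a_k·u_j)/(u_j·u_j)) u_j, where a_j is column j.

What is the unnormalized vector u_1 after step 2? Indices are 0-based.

Step 1: u_0 = a_0 = (-3, -2, -1).
Step 2: u_1 = a_1 − (5/14)·u_0 = (-13/14, 5/7, 19/14).

u_1 = (-13/14, 5/7, 19/14)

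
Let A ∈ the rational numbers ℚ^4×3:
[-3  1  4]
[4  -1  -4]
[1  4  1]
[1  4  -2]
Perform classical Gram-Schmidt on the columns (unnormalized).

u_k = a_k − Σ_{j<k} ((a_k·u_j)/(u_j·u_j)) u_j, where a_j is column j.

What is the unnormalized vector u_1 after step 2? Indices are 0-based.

u_1 = (10/9, -31/27, 107/27, 107/27)

Step 1: u_0 = a_0 = (-3, 4, 1, 1).
Step 2: u_1 = a_1 − (1/27)·u_0 = (10/9, -31/27, 107/27, 107/27).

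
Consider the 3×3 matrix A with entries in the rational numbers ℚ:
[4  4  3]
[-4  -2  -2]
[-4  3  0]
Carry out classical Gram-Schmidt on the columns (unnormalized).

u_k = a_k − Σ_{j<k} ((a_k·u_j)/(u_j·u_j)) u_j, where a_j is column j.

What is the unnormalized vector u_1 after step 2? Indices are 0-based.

u_1 = (3, -1, 4)

Step 1: u_0 = a_0 = (4, -4, -4).
Step 2: u_1 = a_1 − (1/4)·u_0 = (3, -1, 4).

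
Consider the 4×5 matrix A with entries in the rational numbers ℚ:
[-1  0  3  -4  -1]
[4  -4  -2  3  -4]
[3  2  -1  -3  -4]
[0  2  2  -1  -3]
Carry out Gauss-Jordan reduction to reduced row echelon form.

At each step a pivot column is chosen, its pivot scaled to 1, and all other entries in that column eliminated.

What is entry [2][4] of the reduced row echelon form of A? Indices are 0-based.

pivot(0,0)=-1: scale R0 → (1, 0, -3, 4, 1)
  clear (1,0): R1 −= (4)R0 → (0, -4, 10, -13, -8)
  clear (2,0): R2 −= (3)R0 → (0, 2, 8, -15, -7)
pivot(1,1)=-4: scale R1 → (0, 1, -5/2, 13/4, 2)
  clear (2,1): R2 −= (2)R1 → (0, 0, 13, -43/2, -11)
  clear (3,1): R3 −= (2)R1 → (0, 0, 7, -15/2, -7)
pivot(2,2)=13: scale R2 → (0, 0, 1, -43/26, -11/13)
  clear (0,2): R0 −= (-3)R2 → (1, 0, 0, -25/26, -20/13)
  clear (1,2): R1 −= (-5/2)R2 → (0, 1, 0, -23/26, -3/26)
  clear (3,2): R3 −= (7)R2 → (0, 0, 0, 53/13, -14/13)
pivot(3,3)=53/13: scale R3 → (0, 0, 0, 1, -14/53)
  clear (0,3): R0 −= (-25/26)R3 → (1, 0, 0, 0, -95/53)
  clear (1,3): R1 −= (-23/26)R3 → (0, 1, 0, 0, -37/106)
  clear (2,3): R2 −= (-43/26)R3 → (0, 0, 1, 0, -68/53)

M[2][4] = -68/53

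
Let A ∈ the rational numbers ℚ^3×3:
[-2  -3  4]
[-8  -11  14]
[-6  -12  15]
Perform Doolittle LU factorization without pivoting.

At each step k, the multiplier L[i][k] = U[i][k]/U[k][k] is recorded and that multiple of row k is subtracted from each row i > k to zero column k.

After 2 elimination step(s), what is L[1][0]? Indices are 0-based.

Step 1: pivot at (0,0) is -2.
  row1 ← row1 − (4)·row0  ⇒  L[1][0]=4, U row1=(0, 1, -2)
  row2 ← row2 − (3)·row0  ⇒  L[2][0]=3, U row2=(0, -3, 3)
Step 2: pivot at (1,1) is 1.
  row2 ← row2 − (-3)·row1  ⇒  L[2][1]=-3, U row2=(0, 0, -3)

L[1][0] = 4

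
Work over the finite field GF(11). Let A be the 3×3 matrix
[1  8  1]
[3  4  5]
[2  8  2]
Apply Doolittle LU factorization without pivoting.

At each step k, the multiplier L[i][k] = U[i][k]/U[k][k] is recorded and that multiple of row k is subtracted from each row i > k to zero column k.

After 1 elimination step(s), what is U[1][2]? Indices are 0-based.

U[1][2] = 2

Step 1: pivot at (0,0) is 1.
  row1 ← row1 − (3)·row0  ⇒  L[1][0]=3, U row1=(0, 2, 2)
  row2 ← row2 − (2)·row0  ⇒  L[2][0]=2, U row2=(0, 3, 0)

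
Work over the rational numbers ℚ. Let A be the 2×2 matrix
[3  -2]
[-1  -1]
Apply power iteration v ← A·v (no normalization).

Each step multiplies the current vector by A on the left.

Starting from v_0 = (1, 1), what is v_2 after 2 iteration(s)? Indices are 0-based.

v_2 = (7, 1)

v_0 = (1, 1).
v_1 = A·v_0 = (1, -2).
v_2 = A·v_1 = (7, 1).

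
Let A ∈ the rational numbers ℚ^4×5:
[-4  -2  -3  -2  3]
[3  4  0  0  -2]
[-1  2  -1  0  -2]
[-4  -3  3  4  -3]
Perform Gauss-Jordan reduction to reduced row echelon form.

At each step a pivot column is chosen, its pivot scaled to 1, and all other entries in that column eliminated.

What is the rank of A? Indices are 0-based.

rank = 4

pivot(0,0)=-4: scale R0 → (1, 1/2, 3/4, 1/2, -3/4)
  clear (1,0): R1 −= (3)R0 → (0, 5/2, -9/4, -3/2, 1/4)
  clear (2,0): R2 −= (-1)R0 → (0, 5/2, -1/4, 1/2, -11/4)
  clear (3,0): R3 −= (-4)R0 → (0, -1, 6, 6, -6)
pivot(1,1)=5/2: scale R1 → (0, 1, -9/10, -3/5, 1/10)
  clear (0,1): R0 −= (1/2)R1 → (1, 0, 6/5, 4/5, -4/5)
  clear (2,1): R2 −= (5/2)R1 → (0, 0, 2, 2, -3)
  clear (3,1): R3 −= (-1)R1 → (0, 0, 51/10, 27/5, -59/10)
pivot(2,2)=2: scale R2 → (0, 0, 1, 1, -3/2)
  clear (0,2): R0 −= (6/5)R2 → (1, 0, 0, -2/5, 1)
  clear (1,2): R1 −= (-9/10)R2 → (0, 1, 0, 3/10, -5/4)
  clear (3,2): R3 −= (51/10)R2 → (0, 0, 0, 3/10, 7/4)
pivot(3,3)=3/10: scale R3 → (0, 0, 0, 1, 35/6)
  clear (0,3): R0 −= (-2/5)R3 → (1, 0, 0, 0, 10/3)
  clear (1,3): R1 −= (3/10)R3 → (0, 1, 0, 0, -3)
  clear (2,3): R2 −= (1)R3 → (0, 0, 1, 0, -22/3)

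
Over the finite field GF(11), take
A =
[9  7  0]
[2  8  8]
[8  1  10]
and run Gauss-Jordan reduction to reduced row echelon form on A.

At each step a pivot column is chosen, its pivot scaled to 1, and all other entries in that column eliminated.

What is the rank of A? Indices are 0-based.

rank = 3

step 1: normalize row 0 (÷9) = (1, 2, 0)
  row 1: subtract 2×row0 = (0, 4, 8)
  row 2: subtract 8×row0 = (0, 7, 10)
step 2: normalize row 1 (÷4) = (0, 1, 2)
  row 0: subtract 2×row1 = (1, 0, 7)
  row 2: subtract 7×row1 = (0, 0, 7)
step 3: normalize row 2 (÷7) = (0, 0, 1)
  row 0: subtract 7×row2 = (1, 0, 0)
  row 1: subtract 2×row2 = (0, 1, 0)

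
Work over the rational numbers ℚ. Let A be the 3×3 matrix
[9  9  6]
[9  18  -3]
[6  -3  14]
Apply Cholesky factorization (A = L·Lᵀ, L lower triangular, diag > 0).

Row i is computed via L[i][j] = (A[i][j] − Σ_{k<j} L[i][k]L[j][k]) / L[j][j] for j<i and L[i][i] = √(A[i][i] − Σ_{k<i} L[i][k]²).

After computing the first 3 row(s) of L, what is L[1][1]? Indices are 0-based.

L[1][1] = 3

Step 1: L[0][0] = √(9) = 3.
  L[1][0] = (9) / L[0][0] = 3.
Step 2: L[1][1] = √(9) = 3.
  L[2][0] = (6) / L[0][0] = 2.
  L[2][1] = (-9) / L[1][1] = -3.
Step 3: L[2][2] = √(1) = 1.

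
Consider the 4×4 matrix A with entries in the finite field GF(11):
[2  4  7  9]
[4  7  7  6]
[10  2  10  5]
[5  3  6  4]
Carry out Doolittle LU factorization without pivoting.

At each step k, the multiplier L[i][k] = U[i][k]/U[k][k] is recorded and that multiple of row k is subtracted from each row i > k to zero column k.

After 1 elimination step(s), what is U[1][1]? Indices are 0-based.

U[1][1] = 10

k=0: U[0][0]=2
  eliminate (1,0): mult=2, new row 1: (0, 10, 4, 10); set L[1][0]=2
  eliminate (2,0): mult=5, new row 2: (0, 4, 8, 4); set L[2][0]=5
  eliminate (3,0): mult=8, new row 3: (0, 4, 5, 9); set L[3][0]=8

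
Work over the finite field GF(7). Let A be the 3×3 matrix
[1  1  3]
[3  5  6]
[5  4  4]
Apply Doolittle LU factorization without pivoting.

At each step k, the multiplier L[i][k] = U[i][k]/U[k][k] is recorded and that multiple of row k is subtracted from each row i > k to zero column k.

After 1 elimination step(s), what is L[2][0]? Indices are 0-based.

[col 0] pivot 1
  R1 -= 3*R0 → (0, 2, 4)  (L[1][0] := 3)
  R2 -= 5*R0 → (0, 6, 3)  (L[2][0] := 5)

L[2][0] = 5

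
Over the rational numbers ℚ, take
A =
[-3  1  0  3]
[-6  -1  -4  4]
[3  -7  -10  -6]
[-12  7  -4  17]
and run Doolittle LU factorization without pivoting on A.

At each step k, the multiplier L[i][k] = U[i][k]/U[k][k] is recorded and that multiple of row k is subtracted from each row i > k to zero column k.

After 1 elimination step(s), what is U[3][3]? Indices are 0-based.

k=0: U[0][0]=-3
  eliminate (1,0): mult=2, new row 1: (0, -3, -4, -2); set L[1][0]=2
  eliminate (2,0): mult=-1, new row 2: (0, -6, -10, -3); set L[2][0]=-1
  eliminate (3,0): mult=4, new row 3: (0, 3, -4, 5); set L[3][0]=4

U[3][3] = 5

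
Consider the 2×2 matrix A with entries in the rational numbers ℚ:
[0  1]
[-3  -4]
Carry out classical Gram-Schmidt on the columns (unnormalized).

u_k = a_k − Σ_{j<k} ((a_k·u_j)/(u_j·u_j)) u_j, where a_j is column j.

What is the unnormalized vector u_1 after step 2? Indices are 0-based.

Step 1: u_0 = a_0 = (0, -3).
Step 2: u_1 = a_1 − (4/3)·u_0 = (1, 0).

u_1 = (1, 0)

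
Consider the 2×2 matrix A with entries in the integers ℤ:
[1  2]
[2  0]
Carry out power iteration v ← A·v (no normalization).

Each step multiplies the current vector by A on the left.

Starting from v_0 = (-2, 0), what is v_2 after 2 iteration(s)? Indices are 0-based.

v_0 = (-2, 0).
v_1 = A·v_0 = (-2, -4).
v_2 = A·v_1 = (-10, -4).

v_2 = (-10, -4)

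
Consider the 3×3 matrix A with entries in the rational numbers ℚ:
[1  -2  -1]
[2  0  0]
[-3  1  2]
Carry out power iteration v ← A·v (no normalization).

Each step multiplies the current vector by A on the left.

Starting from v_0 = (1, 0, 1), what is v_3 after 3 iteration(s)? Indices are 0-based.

v_3 = (-3, -6, 9)

v_0 = (1, 0, 1).
v_1 = A·v_0 = (0, 2, -1).
v_2 = A·v_1 = (-3, 0, 0).
v_3 = A·v_2 = (-3, -6, 9).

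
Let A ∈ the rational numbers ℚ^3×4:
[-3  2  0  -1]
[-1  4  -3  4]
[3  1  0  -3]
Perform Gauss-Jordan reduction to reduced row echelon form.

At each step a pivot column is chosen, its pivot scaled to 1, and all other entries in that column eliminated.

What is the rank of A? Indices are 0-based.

rank = 3

pivot(0,0)=-3: scale R0 → (1, -2/3, 0, 1/3)
  clear (1,0): R1 −= (-1)R0 → (0, 10/3, -3, 13/3)
  clear (2,0): R2 −= (3)R0 → (0, 3, 0, -4)
pivot(1,1)=10/3: scale R1 → (0, 1, -9/10, 13/10)
  clear (0,1): R0 −= (-2/3)R1 → (1, 0, -3/5, 6/5)
  clear (2,1): R2 −= (3)R1 → (0, 0, 27/10, -79/10)
pivot(2,2)=27/10: scale R2 → (0, 0, 1, -79/27)
  clear (0,2): R0 −= (-3/5)R2 → (1, 0, 0, -5/9)
  clear (1,2): R1 −= (-9/10)R2 → (0, 1, 0, -4/3)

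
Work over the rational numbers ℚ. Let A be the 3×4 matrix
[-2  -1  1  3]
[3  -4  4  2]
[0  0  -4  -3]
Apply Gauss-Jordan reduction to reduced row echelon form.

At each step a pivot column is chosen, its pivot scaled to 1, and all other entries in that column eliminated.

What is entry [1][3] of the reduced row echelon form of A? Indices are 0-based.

M[1][3] = -19/44

step 1: normalize row 0 (÷-2) = (1, 1/2, -1/2, -3/2)
  row 1: subtract 3×row0 = (0, -11/2, 11/2, 13/2)
step 2: normalize row 1 (÷-11/2) = (0, 1, -1, -13/11)
  row 0: subtract 1/2×row1 = (1, 0, 0, -10/11)
step 3: normalize row 2 (÷-4) = (0, 0, 1, 3/4)
  row 1: subtract -1×row2 = (0, 1, 0, -19/44)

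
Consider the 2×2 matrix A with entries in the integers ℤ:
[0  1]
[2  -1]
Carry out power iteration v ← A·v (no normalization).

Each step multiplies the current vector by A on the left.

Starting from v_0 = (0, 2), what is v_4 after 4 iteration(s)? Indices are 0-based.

v_4 = (-10, 22)

v_0 = (0, 2).
v_1 = A·v_0 = (2, -2).
v_2 = A·v_1 = (-2, 6).
v_3 = A·v_2 = (6, -10).
v_4 = A·v_3 = (-10, 22).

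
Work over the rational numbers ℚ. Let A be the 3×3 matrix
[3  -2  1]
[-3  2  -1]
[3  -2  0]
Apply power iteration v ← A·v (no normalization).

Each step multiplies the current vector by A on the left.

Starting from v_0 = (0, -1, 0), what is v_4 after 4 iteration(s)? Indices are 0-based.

v_4 = (410, -410, 350)

v_0 = (0, -1, 0).
v_1 = A·v_0 = (2, -2, 2).
v_2 = A·v_1 = (12, -12, 10).
v_3 = A·v_2 = (70, -70, 60).
v_4 = A·v_3 = (410, -410, 350).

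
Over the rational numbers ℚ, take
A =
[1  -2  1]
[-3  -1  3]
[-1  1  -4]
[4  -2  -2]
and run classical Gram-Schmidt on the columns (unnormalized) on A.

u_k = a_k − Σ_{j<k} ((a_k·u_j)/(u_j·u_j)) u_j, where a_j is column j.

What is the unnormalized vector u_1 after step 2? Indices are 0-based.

u_1 = (-46/27, -17/9, 19/27, -22/27)

Step 1: u_0 = a_0 = (1, -3, -1, 4).
Step 2: u_1 = a_1 − (-8/27)·u_0 = (-46/27, -17/9, 19/27, -22/27).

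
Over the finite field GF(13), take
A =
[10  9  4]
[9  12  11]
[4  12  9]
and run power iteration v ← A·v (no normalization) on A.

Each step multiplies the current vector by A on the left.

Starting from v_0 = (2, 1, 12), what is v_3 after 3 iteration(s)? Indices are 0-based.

v_3 = (6, 1, 7)

v_0 = (2, 1, 12).
v_1 = A·v_0 = (12, 6, 11).
v_2 = A·v_1 = (10, 2, 11).
v_3 = A·v_2 = (6, 1, 7).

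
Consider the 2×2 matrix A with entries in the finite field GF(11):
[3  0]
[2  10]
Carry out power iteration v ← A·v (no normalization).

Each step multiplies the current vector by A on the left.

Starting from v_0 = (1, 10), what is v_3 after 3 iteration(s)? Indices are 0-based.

v_0 = (1, 10).
v_1 = A·v_0 = (3, 3).
v_2 = A·v_1 = (9, 3).
v_3 = A·v_2 = (5, 4).

v_3 = (5, 4)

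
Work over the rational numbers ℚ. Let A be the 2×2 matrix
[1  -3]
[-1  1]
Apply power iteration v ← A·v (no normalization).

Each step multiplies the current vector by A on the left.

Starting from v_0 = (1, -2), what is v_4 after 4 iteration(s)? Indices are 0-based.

v_4 = (124, -72)

v_0 = (1, -2).
v_1 = A·v_0 = (7, -3).
v_2 = A·v_1 = (16, -10).
v_3 = A·v_2 = (46, -26).
v_4 = A·v_3 = (124, -72).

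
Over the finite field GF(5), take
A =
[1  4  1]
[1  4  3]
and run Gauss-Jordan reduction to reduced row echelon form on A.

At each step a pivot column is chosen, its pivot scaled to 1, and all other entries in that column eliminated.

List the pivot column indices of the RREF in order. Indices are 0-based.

pivot columns: 0, 2

[1] R0 /= 1  ⇒  (1, 4, 1)
     R1 -= 1·R0  ⇒  (0, 0, 2)
column 1 empty below row 1
[2] R1 /= 2  ⇒  (0, 0, 1)
     R0 -= 1·R1  ⇒  (1, 4, 0)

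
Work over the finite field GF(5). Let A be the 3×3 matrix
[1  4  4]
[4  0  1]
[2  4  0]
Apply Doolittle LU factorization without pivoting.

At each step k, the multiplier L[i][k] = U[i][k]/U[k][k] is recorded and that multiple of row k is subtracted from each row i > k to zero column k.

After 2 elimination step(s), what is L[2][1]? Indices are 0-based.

L[2][1] = 4

[col 0] pivot 1
  R1 -= 4*R0 → (0, 4, 0)  (L[1][0] := 4)
  R2 -= 2*R0 → (0, 1, 2)  (L[2][0] := 2)
[col 1] pivot 4
  R2 -= 4*R1 → (0, 0, 2)  (L[2][1] := 4)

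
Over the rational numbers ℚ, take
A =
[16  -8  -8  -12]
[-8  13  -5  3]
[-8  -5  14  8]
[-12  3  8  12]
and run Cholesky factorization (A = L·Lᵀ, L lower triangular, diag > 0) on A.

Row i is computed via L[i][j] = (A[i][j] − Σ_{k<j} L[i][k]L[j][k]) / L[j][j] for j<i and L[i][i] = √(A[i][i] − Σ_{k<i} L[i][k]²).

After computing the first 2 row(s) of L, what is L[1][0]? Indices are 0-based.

L[1][0] = -2

Step 1: L[0][0] = √(16) = 4.
  L[1][0] = (-8) / L[0][0] = -2.
Step 2: L[1][1] = √(9) = 3.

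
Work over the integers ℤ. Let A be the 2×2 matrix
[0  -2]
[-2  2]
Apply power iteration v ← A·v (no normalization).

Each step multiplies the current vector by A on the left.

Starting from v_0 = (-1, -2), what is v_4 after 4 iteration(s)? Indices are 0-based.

v_0 = (-1, -2).
v_1 = A·v_0 = (4, -2).
v_2 = A·v_1 = (4, -12).
v_3 = A·v_2 = (24, -32).
v_4 = A·v_3 = (64, -112).

v_4 = (64, -112)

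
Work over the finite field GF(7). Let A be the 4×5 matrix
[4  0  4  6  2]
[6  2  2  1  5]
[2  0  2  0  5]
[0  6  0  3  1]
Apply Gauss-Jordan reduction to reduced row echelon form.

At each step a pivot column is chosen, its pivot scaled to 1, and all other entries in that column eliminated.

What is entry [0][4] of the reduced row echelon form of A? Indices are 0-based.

M[0][4] = 4

pivot(0,0)=4: scale R0 → (1, 0, 1, 5, 4)
  clear (1,0): R1 −= (6)R0 → (0, 2, 3, 6, 2)
  clear (2,0): R2 −= (2)R0 → (0, 0, 0, 4, 4)
pivot(1,1)=2: scale R1 → (0, 1, 5, 3, 1)
  clear (3,1): R3 −= (6)R1 → (0, 0, 5, 6, 2)
pivot(2,2): swap R2↔R3
pivot(2,2)=5: scale R2 → (0, 0, 1, 4, 6)
  clear (0,2): R0 −= (1)R2 → (1, 0, 0, 1, 5)
  clear (1,2): R1 −= (5)R2 → (0, 1, 0, 4, 6)
pivot(3,3)=4: scale R3 → (0, 0, 0, 1, 1)
  clear (0,3): R0 −= (1)R3 → (1, 0, 0, 0, 4)
  clear (1,3): R1 −= (4)R3 → (0, 1, 0, 0, 2)
  clear (2,3): R2 −= (4)R3 → (0, 0, 1, 0, 2)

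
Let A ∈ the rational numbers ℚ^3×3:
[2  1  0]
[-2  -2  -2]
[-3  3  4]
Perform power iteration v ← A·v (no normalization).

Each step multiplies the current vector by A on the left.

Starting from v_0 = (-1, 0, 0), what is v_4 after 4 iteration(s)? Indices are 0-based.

v_0 = (-1, 0, 0).
v_1 = A·v_0 = (-2, 2, 3).
v_2 = A·v_1 = (-2, -6, 24).
v_3 = A·v_2 = (-10, -32, 84).
v_4 = A·v_3 = (-52, -84, 270).

v_4 = (-52, -84, 270)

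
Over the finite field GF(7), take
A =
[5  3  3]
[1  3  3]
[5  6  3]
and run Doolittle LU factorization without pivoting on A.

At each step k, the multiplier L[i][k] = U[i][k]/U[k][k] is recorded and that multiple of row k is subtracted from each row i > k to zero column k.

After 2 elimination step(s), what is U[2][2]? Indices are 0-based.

U[2][2] = 4

[col 0] pivot 5
  R1 -= 3*R0 → (0, 1, 1)  (L[1][0] := 3)
  R2 -= 1*R0 → (0, 3, 0)  (L[2][0] := 1)
[col 1] pivot 1
  R2 -= 3*R1 → (0, 0, 4)  (L[2][1] := 3)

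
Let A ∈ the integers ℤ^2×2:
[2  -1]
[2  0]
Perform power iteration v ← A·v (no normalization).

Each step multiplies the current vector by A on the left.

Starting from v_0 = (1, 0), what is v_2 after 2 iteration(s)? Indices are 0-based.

v_0 = (1, 0).
v_1 = A·v_0 = (2, 2).
v_2 = A·v_1 = (2, 4).

v_2 = (2, 4)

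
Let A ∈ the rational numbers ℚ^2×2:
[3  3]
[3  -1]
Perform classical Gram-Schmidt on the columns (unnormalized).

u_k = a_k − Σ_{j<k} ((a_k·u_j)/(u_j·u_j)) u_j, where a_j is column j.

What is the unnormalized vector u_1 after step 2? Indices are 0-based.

u_1 = (2, -2)

Step 1: u_0 = a_0 = (3, 3).
Step 2: u_1 = a_1 − (1/3)·u_0 = (2, -2).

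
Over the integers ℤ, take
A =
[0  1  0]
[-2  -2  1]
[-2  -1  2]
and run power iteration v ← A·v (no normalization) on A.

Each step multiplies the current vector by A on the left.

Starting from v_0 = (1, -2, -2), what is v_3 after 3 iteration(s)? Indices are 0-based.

v_0 = (1, -2, -2).
v_1 = A·v_0 = (-2, 0, -4).
v_2 = A·v_1 = (0, 0, -4).
v_3 = A·v_2 = (0, -4, -8).

v_3 = (0, -4, -8)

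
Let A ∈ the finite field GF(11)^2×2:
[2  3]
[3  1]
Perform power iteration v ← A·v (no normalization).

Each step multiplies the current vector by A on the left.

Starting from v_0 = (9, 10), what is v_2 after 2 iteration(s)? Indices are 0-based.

v_2 = (9, 5)

v_0 = (9, 10).
v_1 = A·v_0 = (4, 4).
v_2 = A·v_1 = (9, 5).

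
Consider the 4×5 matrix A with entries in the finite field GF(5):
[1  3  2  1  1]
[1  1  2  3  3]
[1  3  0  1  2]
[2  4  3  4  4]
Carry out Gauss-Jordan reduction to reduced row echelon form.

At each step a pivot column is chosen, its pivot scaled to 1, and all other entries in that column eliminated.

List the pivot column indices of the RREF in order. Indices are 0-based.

pivot(0,0)=1: scale R0 → (1, 3, 2, 1, 1)
  clear (1,0): R1 −= (1)R0 → (0, 3, 0, 2, 2)
  clear (2,0): R2 −= (1)R0 → (0, 0, 3, 0, 1)
  clear (3,0): R3 −= (2)R0 → (0, 3, 4, 2, 2)
pivot(1,1)=3: scale R1 → (0, 1, 0, 4, 4)
  clear (0,1): R0 −= (3)R1 → (1, 0, 2, 4, 4)
  clear (3,1): R3 −= (3)R1 → (0, 0, 4, 0, 0)
pivot(2,2)=3: scale R2 → (0, 0, 1, 0, 2)
  clear (0,2): R0 −= (2)R2 → (1, 0, 0, 4, 0)
  clear (3,2): R3 −= (4)R2 → (0, 0, 0, 0, 2)
col 3: no nonzero at/below row 3; advance.
pivot(3,4)=2: scale R3 → (0, 0, 0, 0, 1)
  clear (1,4): R1 −= (4)R3 → (0, 1, 0, 4, 0)
  clear (2,4): R2 −= (2)R3 → (0, 0, 1, 0, 0)

pivot columns: 0, 1, 2, 4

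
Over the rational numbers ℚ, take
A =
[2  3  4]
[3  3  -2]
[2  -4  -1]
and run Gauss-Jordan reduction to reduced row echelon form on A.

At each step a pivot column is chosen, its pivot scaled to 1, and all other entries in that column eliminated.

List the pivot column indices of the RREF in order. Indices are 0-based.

[1] R0 /= 2  ⇒  (1, 3/2, 2)
     R1 -= 3·R0  ⇒  (0, -3/2, -8)
     R2 -= 2·R0  ⇒  (0, -7, -5)
[2] R1 /= -3/2  ⇒  (0, 1, 16/3)
     R0 -= 3/2·R1  ⇒  (1, 0, -6)
     R2 -= -7·R1  ⇒  (0, 0, 97/3)
[3] R2 /= 97/3  ⇒  (0, 0, 1)
     R0 -= -6·R2  ⇒  (1, 0, 0)
     R1 -= 16/3·R2  ⇒  (0, 1, 0)

pivot columns: 0, 1, 2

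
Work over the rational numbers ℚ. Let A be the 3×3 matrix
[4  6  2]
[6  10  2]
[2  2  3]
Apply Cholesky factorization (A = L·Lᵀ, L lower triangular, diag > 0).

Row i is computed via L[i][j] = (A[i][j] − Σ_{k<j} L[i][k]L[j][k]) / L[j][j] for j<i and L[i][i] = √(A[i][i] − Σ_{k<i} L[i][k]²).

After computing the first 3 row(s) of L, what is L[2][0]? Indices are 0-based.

L[2][0] = 1

Step 1: L[0][0] = √(4) = 2.
  L[1][0] = (6) / L[0][0] = 3.
Step 2: L[1][1] = √(1) = 1.
  L[2][0] = (2) / L[0][0] = 1.
  L[2][1] = (-1) / L[1][1] = -1.
Step 3: L[2][2] = √(1) = 1.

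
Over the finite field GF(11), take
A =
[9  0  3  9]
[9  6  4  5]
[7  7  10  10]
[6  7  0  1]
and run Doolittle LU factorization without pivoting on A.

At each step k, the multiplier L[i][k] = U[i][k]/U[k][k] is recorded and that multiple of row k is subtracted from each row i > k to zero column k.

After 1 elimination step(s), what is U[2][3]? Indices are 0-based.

U[2][3] = 3

[col 0] pivot 9
  R1 -= 1*R0 → (0, 6, 1, 7)  (L[1][0] := 1)
  R2 -= 2*R0 → (0, 7, 4, 3)  (L[2][0] := 2)
  R3 -= 8*R0 → (0, 7, 9, 6)  (L[3][0] := 8)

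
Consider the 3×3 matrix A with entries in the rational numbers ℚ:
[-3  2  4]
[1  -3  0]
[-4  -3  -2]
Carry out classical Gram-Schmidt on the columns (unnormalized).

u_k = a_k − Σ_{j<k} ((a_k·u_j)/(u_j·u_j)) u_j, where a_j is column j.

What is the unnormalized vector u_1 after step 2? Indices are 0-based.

u_1 = (61/26, -81/26, -33/13)

Step 1: u_0 = a_0 = (-3, 1, -4).
Step 2: u_1 = a_1 − (3/26)·u_0 = (61/26, -81/26, -33/13).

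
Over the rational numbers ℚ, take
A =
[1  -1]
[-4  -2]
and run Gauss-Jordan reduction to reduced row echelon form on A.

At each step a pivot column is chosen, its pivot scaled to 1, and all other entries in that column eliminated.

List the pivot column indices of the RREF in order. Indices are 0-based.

[1] R0 /= 1  ⇒  (1, -1)
     R1 -= -4·R0  ⇒  (0, -6)
[2] R1 /= -6  ⇒  (0, 1)
     R0 -= -1·R1  ⇒  (1, 0)

pivot columns: 0, 1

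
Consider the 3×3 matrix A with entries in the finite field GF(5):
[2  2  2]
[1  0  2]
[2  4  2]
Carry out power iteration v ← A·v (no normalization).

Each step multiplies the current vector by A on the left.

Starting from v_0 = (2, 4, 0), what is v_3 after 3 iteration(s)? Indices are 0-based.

v_0 = (2, 4, 0).
v_1 = A·v_0 = (2, 2, 0).
v_2 = A·v_1 = (3, 2, 2).
v_3 = A·v_2 = (4, 2, 3).

v_3 = (4, 2, 3)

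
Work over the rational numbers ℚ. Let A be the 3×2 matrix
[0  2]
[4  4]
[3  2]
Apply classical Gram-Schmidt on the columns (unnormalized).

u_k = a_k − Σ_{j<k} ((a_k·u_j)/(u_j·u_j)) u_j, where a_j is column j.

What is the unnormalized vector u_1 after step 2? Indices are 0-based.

Step 1: u_0 = a_0 = (0, 4, 3).
Step 2: u_1 = a_1 − (22/25)·u_0 = (2, 12/25, -16/25).

u_1 = (2, 12/25, -16/25)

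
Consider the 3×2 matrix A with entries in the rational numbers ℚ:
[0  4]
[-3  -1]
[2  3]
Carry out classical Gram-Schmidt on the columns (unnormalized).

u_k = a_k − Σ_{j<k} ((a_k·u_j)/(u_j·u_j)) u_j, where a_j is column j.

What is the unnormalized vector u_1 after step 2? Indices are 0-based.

Step 1: u_0 = a_0 = (0, -3, 2).
Step 2: u_1 = a_1 − (9/13)·u_0 = (4, 14/13, 21/13).

u_1 = (4, 14/13, 21/13)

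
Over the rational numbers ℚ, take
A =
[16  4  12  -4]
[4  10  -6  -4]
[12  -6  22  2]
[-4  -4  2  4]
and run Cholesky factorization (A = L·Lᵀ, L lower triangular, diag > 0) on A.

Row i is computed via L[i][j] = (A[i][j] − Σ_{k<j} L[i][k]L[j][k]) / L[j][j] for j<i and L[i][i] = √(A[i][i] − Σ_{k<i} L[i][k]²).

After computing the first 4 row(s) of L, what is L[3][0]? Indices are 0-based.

Step 1: L[0][0] = √(16) = 4.
  L[1][0] = (4) / L[0][0] = 1.
Step 2: L[1][1] = √(9) = 3.
  L[2][0] = (12) / L[0][0] = 3.
  L[2][1] = (-9) / L[1][1] = -3.
Step 3: L[2][2] = √(4) = 2.
  L[3][0] = (-4) / L[0][0] = -1.
  L[3][1] = (-3) / L[1][1] = -1.
  L[3][2] = (2) / L[2][2] = 1.
Step 4: L[3][3] = √(1) = 1.

L[3][0] = -1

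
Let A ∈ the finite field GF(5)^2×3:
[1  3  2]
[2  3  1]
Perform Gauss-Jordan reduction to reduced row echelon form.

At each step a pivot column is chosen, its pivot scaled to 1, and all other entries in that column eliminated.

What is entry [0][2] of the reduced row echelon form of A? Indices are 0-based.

pivot(0,0)=1: scale R0 → (1, 3, 2)
  clear (1,0): R1 −= (2)R0 → (0, 2, 2)
pivot(1,1)=2: scale R1 → (0, 1, 1)
  clear (0,1): R0 −= (3)R1 → (1, 0, 4)

M[0][2] = 4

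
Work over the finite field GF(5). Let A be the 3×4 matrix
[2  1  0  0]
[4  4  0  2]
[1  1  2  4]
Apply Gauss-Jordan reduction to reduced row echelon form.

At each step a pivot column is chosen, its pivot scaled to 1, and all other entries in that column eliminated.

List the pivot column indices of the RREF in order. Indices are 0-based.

pivot(0,0)=2: scale R0 → (1, 3, 0, 0)
  clear (1,0): R1 −= (4)R0 → (0, 2, 0, 2)
  clear (2,0): R2 −= (1)R0 → (0, 3, 2, 4)
pivot(1,1)=2: scale R1 → (0, 1, 0, 1)
  clear (0,1): R0 −= (3)R1 → (1, 0, 0, 2)
  clear (2,1): R2 −= (3)R1 → (0, 0, 2, 1)
pivot(2,2)=2: scale R2 → (0, 0, 1, 3)

pivot columns: 0, 1, 2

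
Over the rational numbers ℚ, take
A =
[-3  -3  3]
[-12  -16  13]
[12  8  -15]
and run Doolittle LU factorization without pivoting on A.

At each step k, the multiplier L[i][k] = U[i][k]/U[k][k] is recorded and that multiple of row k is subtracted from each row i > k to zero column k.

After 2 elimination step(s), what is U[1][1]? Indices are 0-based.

U[1][1] = -4

Step 1: pivot at (0,0) is -3.
  row1 ← row1 − (4)·row0  ⇒  L[1][0]=4, U row1=(0, -4, 1)
  row2 ← row2 − (-4)·row0  ⇒  L[2][0]=-4, U row2=(0, -4, -3)
Step 2: pivot at (1,1) is -4.
  row2 ← row2 − (1)·row1  ⇒  L[2][1]=1, U row2=(0, 0, -4)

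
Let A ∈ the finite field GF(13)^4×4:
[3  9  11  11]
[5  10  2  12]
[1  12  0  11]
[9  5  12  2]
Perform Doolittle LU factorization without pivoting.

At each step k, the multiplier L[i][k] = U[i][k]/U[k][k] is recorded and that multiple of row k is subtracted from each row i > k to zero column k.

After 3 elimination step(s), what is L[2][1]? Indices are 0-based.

L[2][1] = 6

k=0: U[0][0]=3
  eliminate (1,0): mult=6, new row 1: (0, 8, 1, 11); set L[1][0]=6
  eliminate (2,0): mult=9, new row 2: (0, 9, 5, 3); set L[2][0]=9
  eliminate (3,0): mult=3, new row 3: (0, 4, 5, 8); set L[3][0]=3
k=1: U[1][1]=8
  eliminate (2,1): mult=6, new row 2: (0, 0, 12, 2); set L[2][1]=6
  eliminate (3,1): mult=7, new row 3: (0, 0, 11, 9); set L[3][1]=7
k=2: U[2][2]=12
  eliminate (3,2): mult=2, new row 3: (0, 0, 0, 5); set L[3][2]=2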